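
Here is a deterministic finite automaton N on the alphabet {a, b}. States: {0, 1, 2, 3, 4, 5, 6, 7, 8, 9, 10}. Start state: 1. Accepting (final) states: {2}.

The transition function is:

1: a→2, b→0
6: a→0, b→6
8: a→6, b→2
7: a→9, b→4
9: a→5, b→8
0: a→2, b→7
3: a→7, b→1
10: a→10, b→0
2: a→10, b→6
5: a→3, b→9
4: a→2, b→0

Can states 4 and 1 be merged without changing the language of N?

Yes

P0 = {2} | {0,1,3,4,5,6,7,8,9,10}.
Refine {0,1,3,4,5,6,7,8,9,10} on symbol a: members go to different blocks, giving {3,5,6,7,8,9,10} and {0,1,4}.
Refine {3,5,6,7,8,9,10} on symbol a: members go to different blocks, giving {3,5,7,8,9,10} and {6}.
Split {3,5,7,8,9,10} by δ(·,a) → {3,5,7,9,10} and {8}.
Refine {3,5,7,9,10} on symbol b: members go to different blocks, giving {3,7,10} and {5} and {9}.
Split {3,7,10} by δ(·,a) → {3,10} and {7}.
Refine {3,10} on symbol a: members go to different blocks, giving {3} and {10}.
Refine {0,1,4} on symbol b: members go to different blocks, giving {1,4} and {0}.
The partition is now stable with 10 blocks: {2} | {3} | {1,4} | {6} | {8} | {5} | {9} | {7} | {10} | {0}.
4 and 1 lie in the same block of the stable partition, so they are equivalent — no string distinguishes them.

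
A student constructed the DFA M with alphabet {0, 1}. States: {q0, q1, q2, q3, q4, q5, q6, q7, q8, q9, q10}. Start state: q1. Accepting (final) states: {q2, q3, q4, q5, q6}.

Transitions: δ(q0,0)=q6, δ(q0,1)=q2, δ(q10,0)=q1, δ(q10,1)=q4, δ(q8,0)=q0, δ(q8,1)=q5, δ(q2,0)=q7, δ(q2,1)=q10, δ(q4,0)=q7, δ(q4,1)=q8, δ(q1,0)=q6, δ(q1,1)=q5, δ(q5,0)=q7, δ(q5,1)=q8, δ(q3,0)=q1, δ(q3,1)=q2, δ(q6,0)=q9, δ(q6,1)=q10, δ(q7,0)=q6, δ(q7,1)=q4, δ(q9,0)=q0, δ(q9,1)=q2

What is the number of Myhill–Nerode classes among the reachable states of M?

Reachable states from the start: {q0,q1,q2,q4,q5,q6,q7,q8,q9,q10}. Unreachable: {q3} — drop them.
P0 = {q2,q4,q5,q6} | {q0,q1,q7,q8,q9,q10}.
Split {q0,q1,q7,q8,q9,q10} by δ(·,0) → {q0,q1,q7} and {q8,q9,q10}.
Split {q2,q4,q5,q6} by δ(·,0) → {q2,q4,q5} and {q6}.
No further refinement is possible. Final partition (4 blocks): {q2,q4,q5} | {q0,q1,q7} | {q8,q9,q10} | {q6}.

4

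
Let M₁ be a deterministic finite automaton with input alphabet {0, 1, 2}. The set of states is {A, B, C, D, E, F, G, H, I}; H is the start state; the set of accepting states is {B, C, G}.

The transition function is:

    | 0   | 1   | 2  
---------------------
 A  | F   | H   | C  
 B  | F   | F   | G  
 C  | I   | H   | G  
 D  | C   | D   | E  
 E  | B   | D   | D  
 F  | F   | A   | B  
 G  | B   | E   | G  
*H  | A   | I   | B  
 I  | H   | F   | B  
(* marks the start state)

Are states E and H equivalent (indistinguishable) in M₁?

No

Every state is reachable, so we keep all 9.
P0 = {B,C,G} | {A,D,E,F,H,I}.
On input 0, block {B,C,G} splits into {B,C} and {G}.
Refine {A,D,E,F,H,I} on symbol 0: members go to different blocks, giving {A,F,H,I} and {D,E}.
No further refinement is possible. Final partition (4 blocks): {B,C} | {A,F,H,I} | {G} | {D,E}.
E and H end up in different blocks, so they are distinguishable. For instance, the string '0' is accepted from only E.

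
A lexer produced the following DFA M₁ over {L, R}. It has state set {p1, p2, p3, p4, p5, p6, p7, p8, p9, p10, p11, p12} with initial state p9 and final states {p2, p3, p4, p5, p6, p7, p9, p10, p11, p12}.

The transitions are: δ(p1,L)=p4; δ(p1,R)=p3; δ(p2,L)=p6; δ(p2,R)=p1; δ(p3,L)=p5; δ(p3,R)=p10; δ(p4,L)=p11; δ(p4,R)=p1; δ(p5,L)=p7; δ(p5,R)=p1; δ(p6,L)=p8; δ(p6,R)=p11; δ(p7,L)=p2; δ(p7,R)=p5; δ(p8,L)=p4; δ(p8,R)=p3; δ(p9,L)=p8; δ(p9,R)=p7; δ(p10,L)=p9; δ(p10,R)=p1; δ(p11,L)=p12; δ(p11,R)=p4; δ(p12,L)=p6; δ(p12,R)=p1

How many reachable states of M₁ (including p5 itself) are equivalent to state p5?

2

Every state is reachable, so we keep all 12.
Initial partition by acceptance: {p2,p3,p4,p5,p6,p7,p9,p10,p11,p12} | {p1,p8}.
On input L, block {p2,p3,p4,p5,p6,p7,p9,p10,p11,p12} splits into {p2,p3,p4,p5,p7,p10,p11,p12} and {p6,p9}.
On input L, block {p2,p3,p4,p5,p7,p10,p11,p12} splits into {p3,p4,p5,p7,p11} and {p2,p10,p12}.
Split {p3,p4,p5,p7,p11} by δ(·,L) → {p3,p4,p5} and {p7,p11}.
Split {p3,p4,p5} by δ(·,L) → {p4,p5} and {p3}.
No further refinement is possible. Final partition (6 blocks): {p4,p5} | {p1,p8} | {p6,p9} | {p2,p10,p12} | {p7,p11} | {p3}.
The equivalence class containing p5 is {p4,p5}, of size 2.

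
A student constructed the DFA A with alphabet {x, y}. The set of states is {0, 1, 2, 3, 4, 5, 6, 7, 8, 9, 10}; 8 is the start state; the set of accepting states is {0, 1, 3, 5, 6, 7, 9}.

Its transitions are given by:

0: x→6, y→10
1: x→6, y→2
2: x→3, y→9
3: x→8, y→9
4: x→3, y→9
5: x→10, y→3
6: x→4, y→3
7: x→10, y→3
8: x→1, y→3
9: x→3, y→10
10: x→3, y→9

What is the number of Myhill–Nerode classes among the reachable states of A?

States {0,5,7} cannot be reached from the start state, so discard them.
P0 = {1,3,6,9} | {2,4,8,10}.
On input x, block {1,3,6,9} splits into {1,9} and {3,6}.
Split {2,4,8,10} by δ(·,x) → {2,4,10} and {8}.
Refine {3,6} on symbol x: members go to different blocks, giving {3} and {6}.
Split {1,9} by δ(·,x) → {1} and {9}.
The partition is now stable with 6 blocks: {1} | {2,4,10} | {3} | {8} | {6} | {9}.

6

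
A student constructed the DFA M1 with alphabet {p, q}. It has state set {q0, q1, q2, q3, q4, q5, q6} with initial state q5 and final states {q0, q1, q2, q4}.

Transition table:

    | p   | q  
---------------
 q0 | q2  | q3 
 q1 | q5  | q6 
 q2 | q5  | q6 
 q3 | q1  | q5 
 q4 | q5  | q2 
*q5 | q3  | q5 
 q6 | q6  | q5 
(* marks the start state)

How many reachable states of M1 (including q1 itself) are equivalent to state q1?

First remove the unreachable states {q0,q2,q4}; 4 states remain.
P0 = {q1} | {q3,q5,q6}.
On input p, block {q3,q5,q6} splits into {q5,q6} and {q3}.
Split {q5,q6} by δ(·,p) → {q5} and {q6}.
No further refinement is possible. Final partition (4 blocks): {q1} | {q5} | {q3} | {q6}.
State q1 belongs to the block {q1}, which has 1 states.

1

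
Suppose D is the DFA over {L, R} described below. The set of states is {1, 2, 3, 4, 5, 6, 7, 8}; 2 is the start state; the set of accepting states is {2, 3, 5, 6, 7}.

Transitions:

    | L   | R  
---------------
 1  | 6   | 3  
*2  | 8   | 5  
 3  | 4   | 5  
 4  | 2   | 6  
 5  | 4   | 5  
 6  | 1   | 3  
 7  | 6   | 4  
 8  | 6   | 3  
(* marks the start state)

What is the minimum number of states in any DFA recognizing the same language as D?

2

Reachable states from the start: {1,2,3,4,5,6,8}. Unreachable: {7} — drop them.
Start with accepting vs non-accepting: {2,3,5,6} | {1,4,8}.
Stable partition: {2,3,5,6} | {1,4,8} — 2 equivalence classes.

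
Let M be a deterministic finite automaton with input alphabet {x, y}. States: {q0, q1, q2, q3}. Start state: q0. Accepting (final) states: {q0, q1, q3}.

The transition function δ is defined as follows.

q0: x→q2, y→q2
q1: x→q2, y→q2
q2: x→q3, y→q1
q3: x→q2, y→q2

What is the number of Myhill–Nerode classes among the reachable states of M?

Every state is reachable, so we keep all 4.
P0 = {q0,q1,q3} | {q2}.
The partition is now stable with 2 blocks: {q0,q1,q3} | {q2}.

2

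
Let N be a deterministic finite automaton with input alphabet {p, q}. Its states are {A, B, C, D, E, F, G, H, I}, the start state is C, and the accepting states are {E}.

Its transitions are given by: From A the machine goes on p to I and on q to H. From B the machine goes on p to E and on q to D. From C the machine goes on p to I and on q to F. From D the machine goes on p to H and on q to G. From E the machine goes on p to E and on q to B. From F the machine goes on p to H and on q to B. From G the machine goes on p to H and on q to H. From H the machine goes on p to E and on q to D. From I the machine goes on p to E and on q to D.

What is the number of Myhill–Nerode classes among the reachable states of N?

First remove the unreachable states {A}; 8 states remain.
Initial partition by acceptance: {E} | {B,C,D,F,G,H,I}.
On input p, block {B,C,D,F,G,H,I} splits into {C,D,F,G} and {B,H,I}.
On input q, block {C,D,F,G} splits into {C,D} and {F,G}.
The partition is now stable with 4 blocks: {E} | {C,D} | {B,H,I} | {F,G}.

4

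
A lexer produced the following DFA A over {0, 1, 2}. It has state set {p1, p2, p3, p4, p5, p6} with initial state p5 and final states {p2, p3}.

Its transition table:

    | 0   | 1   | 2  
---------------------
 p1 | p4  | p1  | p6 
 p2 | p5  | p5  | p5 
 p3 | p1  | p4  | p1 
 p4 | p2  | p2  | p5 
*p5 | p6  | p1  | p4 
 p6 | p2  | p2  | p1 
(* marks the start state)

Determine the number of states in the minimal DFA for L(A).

3

Reachable states from the start: {p1,p2,p4,p5,p6}. Unreachable: {p3} — drop them.
Start with accepting vs non-accepting: {p2} | {p1,p4,p5,p6}.
On input 0, block {p1,p4,p5,p6} splits into {p1,p5} and {p4,p6}.
The partition is now stable with 3 blocks: {p2} | {p1,p5} | {p4,p6}.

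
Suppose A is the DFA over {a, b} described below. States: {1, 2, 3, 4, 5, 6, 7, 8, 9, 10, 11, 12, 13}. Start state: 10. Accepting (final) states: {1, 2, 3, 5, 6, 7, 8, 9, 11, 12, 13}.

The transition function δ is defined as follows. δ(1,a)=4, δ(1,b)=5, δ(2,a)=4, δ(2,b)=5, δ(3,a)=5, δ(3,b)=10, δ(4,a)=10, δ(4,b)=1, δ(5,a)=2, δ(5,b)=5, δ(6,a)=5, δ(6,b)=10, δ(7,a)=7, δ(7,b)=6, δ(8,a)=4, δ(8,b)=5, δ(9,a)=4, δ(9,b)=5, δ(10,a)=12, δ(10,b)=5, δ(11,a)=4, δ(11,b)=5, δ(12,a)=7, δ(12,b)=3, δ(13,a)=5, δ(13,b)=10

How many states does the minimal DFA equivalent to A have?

6

Reachable states from the start: {1,2,3,4,5,6,7,10,12}. Unreachable: {8,9,11,13} — drop them.
Start with accepting vs non-accepting: {1,2,3,5,6,7,12} | {4,10}.
Split {1,2,3,5,6,7,12} by δ(·,a) → {3,5,6,7,12} and {1,2}.
Refine {3,5,6,7,12} on symbol a: members go to different blocks, giving {3,6,7,12} and {5}.
On input a, block {3,6,7,12} splits into {3,6} and {7,12}.
On input a, block {4,10} splits into {4} and {10}.
No further refinement is possible. Final partition (6 blocks): {3,6} | {4} | {1,2} | {5} | {7,12} | {10}.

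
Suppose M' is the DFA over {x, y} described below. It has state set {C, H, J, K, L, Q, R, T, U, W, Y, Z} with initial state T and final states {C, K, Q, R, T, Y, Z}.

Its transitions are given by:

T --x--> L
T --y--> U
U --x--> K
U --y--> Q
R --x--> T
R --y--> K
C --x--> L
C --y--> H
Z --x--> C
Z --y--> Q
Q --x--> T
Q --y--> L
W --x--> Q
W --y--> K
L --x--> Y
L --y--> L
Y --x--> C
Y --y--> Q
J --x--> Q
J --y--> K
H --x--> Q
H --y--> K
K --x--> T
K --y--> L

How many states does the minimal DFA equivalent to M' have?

Reachable states from the start: {C,H,K,L,Q,T,U,Y}. Unreachable: {J,R,W,Z} — drop them.
Initial partition by acceptance: {C,K,Q,T,Y} | {H,L,U}.
Split {C,K,Q,T,Y} by δ(·,x) → {K,Q,Y} and {C,T}.
Refine {K,Q,Y} on symbol y: members go to different blocks, giving {K,Q} and {Y}.
On input x, block {H,L,U} splits into {H,U} and {L}.
The partition is now stable with 5 blocks: {K,Q} | {H,U} | {C,T} | {Y} | {L}.

5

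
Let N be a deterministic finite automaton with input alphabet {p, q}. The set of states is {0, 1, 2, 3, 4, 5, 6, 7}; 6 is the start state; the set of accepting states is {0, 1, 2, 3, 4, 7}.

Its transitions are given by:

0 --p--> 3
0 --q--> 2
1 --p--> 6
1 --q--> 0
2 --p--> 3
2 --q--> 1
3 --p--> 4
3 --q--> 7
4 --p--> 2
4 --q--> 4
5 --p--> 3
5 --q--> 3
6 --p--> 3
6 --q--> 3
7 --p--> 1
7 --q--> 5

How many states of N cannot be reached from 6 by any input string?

A breadth-first search from the start state visits every state.

0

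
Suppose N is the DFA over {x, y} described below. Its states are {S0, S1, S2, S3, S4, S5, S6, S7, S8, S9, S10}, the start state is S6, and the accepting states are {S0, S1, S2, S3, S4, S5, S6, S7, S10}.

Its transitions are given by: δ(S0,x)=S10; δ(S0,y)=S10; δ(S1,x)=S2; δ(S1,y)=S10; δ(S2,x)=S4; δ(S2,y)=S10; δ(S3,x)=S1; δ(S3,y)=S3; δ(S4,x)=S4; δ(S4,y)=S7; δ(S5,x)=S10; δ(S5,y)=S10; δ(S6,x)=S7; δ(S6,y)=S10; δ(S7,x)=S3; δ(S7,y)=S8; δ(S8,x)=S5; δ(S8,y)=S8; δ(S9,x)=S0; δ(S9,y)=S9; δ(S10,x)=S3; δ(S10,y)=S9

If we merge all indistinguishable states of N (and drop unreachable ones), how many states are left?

Every state is reachable, so we keep all 11.
Start with accepting vs non-accepting: {S0,S1,S2,S3,S4,S5,S6,S7,S10} | {S8,S9}.
Refine {S0,S1,S2,S3,S4,S5,S6,S7,S10} on symbol y: members go to different blocks, giving {S0,S1,S2,S3,S4,S5,S6} and {S7,S10}.
On input x, block {S0,S1,S2,S3,S4,S5,S6} splits into {S1,S2,S3,S4} and {S0,S5,S6}.
Split {S1,S2,S3,S4} by δ(·,y) → {S1,S2,S4} and {S3}.
The partition is now stable with 5 blocks: {S1,S2,S4} | {S8,S9} | {S7,S10} | {S0,S5,S6} | {S3}.

5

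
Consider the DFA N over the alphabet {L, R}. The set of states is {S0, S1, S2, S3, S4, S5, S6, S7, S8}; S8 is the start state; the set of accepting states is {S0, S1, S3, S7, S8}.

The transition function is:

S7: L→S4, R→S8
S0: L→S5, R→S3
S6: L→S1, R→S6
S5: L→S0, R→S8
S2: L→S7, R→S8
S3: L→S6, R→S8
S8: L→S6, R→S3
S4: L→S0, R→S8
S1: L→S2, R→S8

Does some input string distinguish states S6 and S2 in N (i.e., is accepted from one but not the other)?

Yes

All states are reachable from the start state.
Initial partition by acceptance: {S0,S1,S3,S7,S8} | {S2,S4,S5,S6}.
Refine {S2,S4,S5,S6} on symbol R: members go to different blocks, giving {S2,S4,S5} and {S6}.
On input L, block {S0,S1,S3,S7,S8} splits into {S0,S1,S7} and {S3,S8}.
No further refinement is possible. Final partition (4 blocks): {S0,S1,S7} | {S2,S4,S5} | {S6} | {S3,S8}.
S6 and S2 end up in different blocks, so they are distinguishable. For instance, the string 'R' is accepted from only S2.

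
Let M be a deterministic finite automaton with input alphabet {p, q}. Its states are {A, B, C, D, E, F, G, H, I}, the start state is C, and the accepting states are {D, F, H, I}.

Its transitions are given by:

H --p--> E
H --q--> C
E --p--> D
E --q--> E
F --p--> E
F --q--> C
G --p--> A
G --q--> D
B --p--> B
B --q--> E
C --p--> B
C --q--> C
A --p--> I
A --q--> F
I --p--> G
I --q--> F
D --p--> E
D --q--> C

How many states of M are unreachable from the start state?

5

BFS from C reaches {B, C, D, E}; the 5 state(s) A, F, G, H, I are never visited.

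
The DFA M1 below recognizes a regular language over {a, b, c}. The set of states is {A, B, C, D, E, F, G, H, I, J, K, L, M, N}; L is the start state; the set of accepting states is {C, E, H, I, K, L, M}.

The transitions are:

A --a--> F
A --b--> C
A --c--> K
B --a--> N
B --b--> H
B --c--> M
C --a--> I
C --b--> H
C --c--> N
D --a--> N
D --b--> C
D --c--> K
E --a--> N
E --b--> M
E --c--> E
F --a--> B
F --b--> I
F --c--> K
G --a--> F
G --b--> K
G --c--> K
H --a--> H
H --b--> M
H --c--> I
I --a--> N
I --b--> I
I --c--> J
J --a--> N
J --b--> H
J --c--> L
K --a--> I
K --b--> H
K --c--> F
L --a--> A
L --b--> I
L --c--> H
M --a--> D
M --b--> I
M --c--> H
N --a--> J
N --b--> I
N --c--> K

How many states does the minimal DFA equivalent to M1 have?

7

States {E,G} cannot be reached from the start state, so discard them.
Initial partition by acceptance: {C,H,I,K,L,M} | {A,B,D,F,J,N}.
On input a, block {C,H,I,K,L,M} splits into {C,H,K} and {I,L,M}.
Split {C,H,K} by δ(·,a) → {C,K} and {H}.
Split {A,B,D,F,J,N} by δ(·,b) → {A,D} and {B,J} and {F,N}.
On input a, block {I,L,M} splits into {L,M} and {I}.
No further refinement is possible. Final partition (7 blocks): {C,K} | {A,D} | {L,M} | {H} | {B,J} | {F,N} | {I}.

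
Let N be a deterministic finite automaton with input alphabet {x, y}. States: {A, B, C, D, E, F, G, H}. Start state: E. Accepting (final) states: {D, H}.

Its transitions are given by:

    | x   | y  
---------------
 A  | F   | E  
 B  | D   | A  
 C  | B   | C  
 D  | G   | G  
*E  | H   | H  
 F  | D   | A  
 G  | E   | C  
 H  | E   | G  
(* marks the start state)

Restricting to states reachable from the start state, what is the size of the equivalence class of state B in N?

Start with accepting vs non-accepting: {D,H} | {A,B,C,E,F,G}.
Refine {A,B,C,E,F,G} on symbol x: members go to different blocks, giving {A,C,G} and {B,E,F}.
On input x, block {D,H} splits into {D} and {H}.
Refine {A,C,G} on symbol y: members go to different blocks, giving {C,G} and {A}.
On input x, block {B,E,F} splits into {B,F} and {E}.
Split {C,G} by δ(·,x) → {C} and {G}.
No further refinement is possible. Final partition (7 blocks): {D} | {C} | {B,F} | {H} | {A} | {E} | {G}.
The equivalence class containing B is {B,F}, of size 2.

2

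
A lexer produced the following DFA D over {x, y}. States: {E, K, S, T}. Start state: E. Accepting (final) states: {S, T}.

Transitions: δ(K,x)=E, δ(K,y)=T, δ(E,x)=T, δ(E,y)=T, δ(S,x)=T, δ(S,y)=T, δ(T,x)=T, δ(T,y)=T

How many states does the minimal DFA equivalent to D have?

Reachable states from the start: {E,T}. Unreachable: {K,S} — drop them.
Start with accepting vs non-accepting: {T} | {E}.
The partition is now stable with 2 blocks: {T} | {E}.

2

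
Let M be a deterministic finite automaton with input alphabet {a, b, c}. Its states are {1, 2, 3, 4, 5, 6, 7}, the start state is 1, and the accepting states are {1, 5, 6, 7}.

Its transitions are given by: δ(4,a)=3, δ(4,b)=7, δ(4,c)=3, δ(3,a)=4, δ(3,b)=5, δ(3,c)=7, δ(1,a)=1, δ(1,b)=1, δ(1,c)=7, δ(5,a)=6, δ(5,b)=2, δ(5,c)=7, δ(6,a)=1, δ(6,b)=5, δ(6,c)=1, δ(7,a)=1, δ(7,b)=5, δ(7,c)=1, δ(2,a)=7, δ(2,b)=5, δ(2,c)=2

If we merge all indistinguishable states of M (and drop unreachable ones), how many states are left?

States {3,4} cannot be reached from the start state, so discard them.
Start with accepting vs non-accepting: {1,5,6,7} | {2}.
Split {1,5,6,7} by δ(·,b) → {1,6,7} and {5}.
Refine {1,6,7} on symbol b: members go to different blocks, giving {6,7} and {1}.
No further refinement is possible. Final partition (4 blocks): {6,7} | {2} | {5} | {1}.

4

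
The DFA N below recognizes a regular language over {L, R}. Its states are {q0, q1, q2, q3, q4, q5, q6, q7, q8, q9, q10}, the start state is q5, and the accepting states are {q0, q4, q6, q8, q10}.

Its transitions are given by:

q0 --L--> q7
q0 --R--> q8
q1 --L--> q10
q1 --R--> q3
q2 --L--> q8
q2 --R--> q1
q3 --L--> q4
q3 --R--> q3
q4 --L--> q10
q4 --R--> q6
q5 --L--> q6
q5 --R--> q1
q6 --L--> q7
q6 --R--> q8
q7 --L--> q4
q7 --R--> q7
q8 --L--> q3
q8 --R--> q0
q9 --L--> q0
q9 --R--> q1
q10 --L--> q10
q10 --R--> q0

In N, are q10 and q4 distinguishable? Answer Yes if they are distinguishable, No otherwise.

No

Reachable states from the start: {q0,q1,q3,q4,q5,q6,q7,q8,q10}. Unreachable: {q2,q9} — drop them.
P0 = {q0,q4,q6,q8,q10} | {q1,q3,q5,q7}.
Split {q0,q4,q6,q8,q10} by δ(·,L) → {q0,q6,q8} and {q4,q10}.
On input L, block {q1,q3,q5,q7} splits into {q1,q3,q7} and {q5}.
No further refinement is possible. Final partition (4 blocks): {q0,q6,q8} | {q1,q3,q7} | {q4,q10} | {q5}.
q10 and q4 lie in the same block of the stable partition, so they are equivalent — no string distinguishes them.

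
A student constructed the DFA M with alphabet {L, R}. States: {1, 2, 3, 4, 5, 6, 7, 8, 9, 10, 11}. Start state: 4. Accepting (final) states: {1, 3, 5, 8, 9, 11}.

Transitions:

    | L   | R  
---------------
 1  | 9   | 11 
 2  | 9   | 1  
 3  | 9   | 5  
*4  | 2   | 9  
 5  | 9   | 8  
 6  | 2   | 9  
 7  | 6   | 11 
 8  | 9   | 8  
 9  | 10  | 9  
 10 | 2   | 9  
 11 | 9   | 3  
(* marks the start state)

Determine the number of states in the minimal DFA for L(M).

4

First remove the unreachable states {6,7}; 9 states remain.
P0 = {1,3,5,8,9,11} | {2,4,10}.
On input L, block {1,3,5,8,9,11} splits into {1,3,5,8,11} and {9}.
On input L, block {2,4,10} splits into {4,10} and {2}.
Stable partition: {1,3,5,8,11} | {4,10} | {9} | {2} — 4 equivalence classes.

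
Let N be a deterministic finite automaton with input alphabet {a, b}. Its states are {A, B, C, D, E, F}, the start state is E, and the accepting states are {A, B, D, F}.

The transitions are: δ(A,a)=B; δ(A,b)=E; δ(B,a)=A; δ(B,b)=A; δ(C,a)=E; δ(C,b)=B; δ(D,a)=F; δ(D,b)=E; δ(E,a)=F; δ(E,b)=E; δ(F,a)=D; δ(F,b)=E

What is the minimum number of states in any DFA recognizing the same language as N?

2

First remove the unreachable states {A,B,C}; 3 states remain.
Start with accepting vs non-accepting: {D,F} | {E}.
No further refinement is possible. Final partition (2 blocks): {D,F} | {E}.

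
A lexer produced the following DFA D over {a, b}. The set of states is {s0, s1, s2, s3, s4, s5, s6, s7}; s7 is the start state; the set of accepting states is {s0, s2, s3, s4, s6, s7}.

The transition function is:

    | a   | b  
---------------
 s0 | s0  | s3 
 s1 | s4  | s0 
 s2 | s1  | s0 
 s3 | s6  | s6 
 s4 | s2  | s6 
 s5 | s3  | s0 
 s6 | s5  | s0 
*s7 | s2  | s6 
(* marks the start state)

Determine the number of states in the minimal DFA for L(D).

4

All states are reachable from the start state.
Start with accepting vs non-accepting: {s0,s2,s3,s4,s6,s7} | {s1,s5}.
On input a, block {s0,s2,s3,s4,s6,s7} splits into {s0,s3,s4,s7} and {s2,s6}.
On input a, block {s0,s3,s4,s7} splits into {s3,s4,s7} and {s0}.
Stable partition: {s3,s4,s7} | {s1,s5} | {s2,s6} | {s0} — 4 equivalence classes.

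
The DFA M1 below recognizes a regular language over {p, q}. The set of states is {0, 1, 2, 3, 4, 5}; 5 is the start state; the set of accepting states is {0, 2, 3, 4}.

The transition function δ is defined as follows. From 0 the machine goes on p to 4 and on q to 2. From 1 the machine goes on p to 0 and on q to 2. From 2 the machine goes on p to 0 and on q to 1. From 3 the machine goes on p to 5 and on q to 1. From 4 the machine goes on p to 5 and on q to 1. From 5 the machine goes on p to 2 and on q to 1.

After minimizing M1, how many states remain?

5

First remove the unreachable states {3}; 5 states remain.
Initial partition by acceptance: {0,2,4} | {1,5}.
On input p, block {0,2,4} splits into {0,2} and {4}.
On input p, block {0,2} splits into {0} and {2}.
On input p, block {1,5} splits into {1} and {5}.
Stable partition: {0} | {1} | {4} | {2} | {5} — 5 equivalence classes.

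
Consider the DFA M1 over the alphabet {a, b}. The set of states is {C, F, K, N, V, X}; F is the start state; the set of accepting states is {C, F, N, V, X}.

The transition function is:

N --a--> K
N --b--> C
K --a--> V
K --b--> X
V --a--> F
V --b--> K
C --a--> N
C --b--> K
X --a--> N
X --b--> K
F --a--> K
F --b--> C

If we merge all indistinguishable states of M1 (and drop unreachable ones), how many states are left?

Initial partition by acceptance: {C,F,N,V,X} | {K}.
Refine {C,F,N,V,X} on symbol a: members go to different blocks, giving {C,V,X} and {F,N}.
Stable partition: {C,V,X} | {K} | {F,N} — 3 equivalence classes.

3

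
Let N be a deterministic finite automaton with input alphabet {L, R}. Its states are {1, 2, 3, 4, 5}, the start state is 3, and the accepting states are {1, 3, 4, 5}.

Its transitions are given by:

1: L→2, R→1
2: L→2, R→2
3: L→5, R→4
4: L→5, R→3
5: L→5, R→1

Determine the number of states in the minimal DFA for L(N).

P0 = {1,3,4,5} | {2}.
Split {1,3,4,5} by δ(·,L) → {3,4,5} and {1}.
Refine {3,4,5} on symbol R: members go to different blocks, giving {3,4} and {5}.
Stable partition: {3,4} | {2} | {1} | {5} — 4 equivalence classes.

4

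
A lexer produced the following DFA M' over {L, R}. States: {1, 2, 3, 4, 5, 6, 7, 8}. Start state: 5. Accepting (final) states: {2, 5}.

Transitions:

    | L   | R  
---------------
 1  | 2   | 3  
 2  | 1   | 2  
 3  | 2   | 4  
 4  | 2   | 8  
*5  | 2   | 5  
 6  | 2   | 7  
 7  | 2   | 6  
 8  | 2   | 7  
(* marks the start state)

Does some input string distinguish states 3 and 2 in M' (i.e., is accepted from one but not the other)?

Every state is reachable, so we keep all 8.
Start with accepting vs non-accepting: {2,5} | {1,3,4,6,7,8}.
Split {2,5} by δ(·,L) → {2} and {5}.
No further refinement is possible. Final partition (3 blocks): {2} | {1,3,4,6,7,8} | {5}.
3 and 2 end up in different blocks, so they are distinguishable. For instance, the string 'ε' is accepted from only 2.

Yes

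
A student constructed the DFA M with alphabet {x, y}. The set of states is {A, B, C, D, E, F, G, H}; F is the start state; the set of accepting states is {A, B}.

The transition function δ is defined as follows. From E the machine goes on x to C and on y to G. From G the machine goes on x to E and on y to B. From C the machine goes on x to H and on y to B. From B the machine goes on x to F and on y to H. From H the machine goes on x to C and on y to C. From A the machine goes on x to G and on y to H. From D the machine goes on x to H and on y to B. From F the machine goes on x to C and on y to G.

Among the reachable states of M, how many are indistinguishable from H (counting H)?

Reachable states from the start: {B,C,E,F,G,H}. Unreachable: {A,D} — drop them.
Start with accepting vs non-accepting: {B} | {C,E,F,G,H}.
On input y, block {C,E,F,G,H} splits into {E,F,H} and {C,G}.
Stable partition: {B} | {E,F,H} | {C,G} — 3 equivalence classes.
State H belongs to the block {E,F,H}, which has 3 states.

3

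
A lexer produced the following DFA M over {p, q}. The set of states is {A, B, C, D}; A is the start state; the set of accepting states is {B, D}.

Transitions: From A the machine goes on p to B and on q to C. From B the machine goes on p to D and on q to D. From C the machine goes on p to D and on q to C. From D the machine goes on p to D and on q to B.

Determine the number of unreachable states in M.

0

Every one of the 4 states is reachable from A.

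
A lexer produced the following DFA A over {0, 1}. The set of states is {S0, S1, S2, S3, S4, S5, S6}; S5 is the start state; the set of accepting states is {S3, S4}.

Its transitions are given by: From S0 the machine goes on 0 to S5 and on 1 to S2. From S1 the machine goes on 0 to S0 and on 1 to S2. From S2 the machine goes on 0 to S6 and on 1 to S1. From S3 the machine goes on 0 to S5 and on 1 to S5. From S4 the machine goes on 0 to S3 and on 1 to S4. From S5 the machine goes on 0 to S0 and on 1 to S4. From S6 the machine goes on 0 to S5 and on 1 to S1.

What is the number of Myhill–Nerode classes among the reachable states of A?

5

All states are reachable from the start state.
P0 = {S3,S4} | {S0,S1,S2,S5,S6}.
On input 0, block {S3,S4} splits into {S3} and {S4}.
On input 1, block {S0,S1,S2,S5,S6} splits into {S0,S1,S2,S6} and {S5}.
Split {S0,S1,S2,S6} by δ(·,0) → {S0,S6} and {S1,S2}.
The partition is now stable with 5 blocks: {S3} | {S0,S6} | {S4} | {S5} | {S1,S2}.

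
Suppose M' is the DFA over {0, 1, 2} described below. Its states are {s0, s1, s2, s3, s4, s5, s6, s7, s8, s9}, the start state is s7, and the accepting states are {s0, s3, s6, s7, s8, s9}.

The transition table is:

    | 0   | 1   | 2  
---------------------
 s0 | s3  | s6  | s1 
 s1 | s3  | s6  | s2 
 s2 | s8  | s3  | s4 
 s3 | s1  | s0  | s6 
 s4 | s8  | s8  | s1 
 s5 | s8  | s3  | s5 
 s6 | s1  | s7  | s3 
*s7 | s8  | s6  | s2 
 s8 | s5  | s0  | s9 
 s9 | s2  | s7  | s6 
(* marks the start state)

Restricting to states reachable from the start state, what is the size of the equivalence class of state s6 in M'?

4

P0 = {s0,s3,s6,s7,s8,s9} | {s1,s2,s4,s5}.
Split {s0,s3,s6,s7,s8,s9} by δ(·,0) → {s3,s6,s8,s9} and {s0,s7}.
The partition is now stable with 3 blocks: {s3,s6,s8,s9} | {s1,s2,s4,s5} | {s0,s7}.
State s6 belongs to the block {s3,s6,s8,s9}, which has 4 states.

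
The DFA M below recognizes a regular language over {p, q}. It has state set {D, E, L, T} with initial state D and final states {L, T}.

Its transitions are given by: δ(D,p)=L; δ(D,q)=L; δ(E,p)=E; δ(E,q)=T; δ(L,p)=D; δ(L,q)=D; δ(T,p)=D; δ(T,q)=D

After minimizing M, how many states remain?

2

States {E,T} cannot be reached from the start state, so discard them.
Initial partition by acceptance: {L} | {D}.
Stable partition: {L} | {D} — 2 equivalence classes.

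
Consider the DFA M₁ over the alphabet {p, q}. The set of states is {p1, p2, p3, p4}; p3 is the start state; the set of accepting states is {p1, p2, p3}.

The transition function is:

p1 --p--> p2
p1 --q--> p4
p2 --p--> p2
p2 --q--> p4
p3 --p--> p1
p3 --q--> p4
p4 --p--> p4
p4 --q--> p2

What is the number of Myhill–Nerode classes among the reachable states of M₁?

2

Start with accepting vs non-accepting: {p1,p2,p3} | {p4}.
The partition is now stable with 2 blocks: {p1,p2,p3} | {p4}.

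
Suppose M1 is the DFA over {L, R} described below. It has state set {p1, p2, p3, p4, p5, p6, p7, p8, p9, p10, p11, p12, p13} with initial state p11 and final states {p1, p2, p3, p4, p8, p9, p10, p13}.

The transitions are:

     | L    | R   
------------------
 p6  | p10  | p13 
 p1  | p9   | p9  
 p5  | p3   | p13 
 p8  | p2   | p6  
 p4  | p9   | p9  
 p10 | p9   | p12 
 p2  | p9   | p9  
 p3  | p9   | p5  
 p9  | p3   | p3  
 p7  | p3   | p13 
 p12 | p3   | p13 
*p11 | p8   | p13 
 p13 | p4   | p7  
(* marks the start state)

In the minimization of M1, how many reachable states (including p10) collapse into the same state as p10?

States {p1} cannot be reached from the start state, so discard them.
Initial partition by acceptance: {p2,p3,p4,p8,p9,p10,p13} | {p5,p6,p7,p11,p12}.
Split {p2,p3,p4,p8,p9,p10,p13} by δ(·,R) → {p3,p8,p10,p13} and {p2,p4,p9}.
On input L, block {p2,p4,p9} splits into {p2,p4} and {p9}.
On input L, block {p3,p8,p10,p13} splits into {p3,p10} and {p8,p13}.
On input L, block {p5,p6,p7,p11,p12} splits into {p5,p6,p7,p12} and {p11}.
The partition is now stable with 6 blocks: {p3,p10} | {p5,p6,p7,p12} | {p2,p4} | {p9} | {p8,p13} | {p11}.
State p10 belongs to the block {p3,p10}, which has 2 states.

2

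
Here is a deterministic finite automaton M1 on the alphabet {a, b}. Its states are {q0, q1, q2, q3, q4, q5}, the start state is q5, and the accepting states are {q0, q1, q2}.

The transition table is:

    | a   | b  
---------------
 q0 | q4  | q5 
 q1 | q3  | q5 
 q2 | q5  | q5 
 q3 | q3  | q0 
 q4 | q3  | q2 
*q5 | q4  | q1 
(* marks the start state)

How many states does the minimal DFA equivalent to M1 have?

Initial partition by acceptance: {q0,q1,q2} | {q3,q4,q5}.
The partition is now stable with 2 blocks: {q0,q1,q2} | {q3,q4,q5}.

2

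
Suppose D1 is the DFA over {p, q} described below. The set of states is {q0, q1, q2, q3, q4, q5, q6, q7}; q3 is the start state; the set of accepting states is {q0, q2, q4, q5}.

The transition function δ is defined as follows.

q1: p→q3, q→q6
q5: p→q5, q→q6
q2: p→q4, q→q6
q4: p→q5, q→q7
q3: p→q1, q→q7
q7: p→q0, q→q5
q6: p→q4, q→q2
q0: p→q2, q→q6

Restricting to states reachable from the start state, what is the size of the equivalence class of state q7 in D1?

Initial partition by acceptance: {q0,q2,q4,q5} | {q1,q3,q6,q7}.
Refine {q1,q3,q6,q7} on symbol p: members go to different blocks, giving {q1,q3} and {q6,q7}.
No further refinement is possible. Final partition (3 blocks): {q0,q2,q4,q5} | {q1,q3} | {q6,q7}.
State q7 belongs to the block {q6,q7}, which has 2 states.

2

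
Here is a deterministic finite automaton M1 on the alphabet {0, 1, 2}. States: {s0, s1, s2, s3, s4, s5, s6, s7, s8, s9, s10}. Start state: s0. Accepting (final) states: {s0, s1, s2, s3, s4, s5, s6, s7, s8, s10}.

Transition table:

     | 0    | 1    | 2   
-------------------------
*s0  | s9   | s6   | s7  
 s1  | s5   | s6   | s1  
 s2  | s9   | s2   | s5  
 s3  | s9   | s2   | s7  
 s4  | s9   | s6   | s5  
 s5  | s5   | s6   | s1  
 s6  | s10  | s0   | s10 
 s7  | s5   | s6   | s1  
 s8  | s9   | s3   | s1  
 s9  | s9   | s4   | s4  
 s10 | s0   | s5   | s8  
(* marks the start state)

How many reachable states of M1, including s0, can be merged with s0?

2

P0 = {s0,s1,s2,s3,s4,s5,s6,s7,s8,s10} | {s9}.
On input 0, block {s0,s1,s2,s3,s4,s5,s6,s7,s8,s10} splits into {s0,s2,s3,s4,s8} and {s1,s5,s6,s7,s10}.
Split {s0,s2,s3,s4,s8} by δ(·,1) → {s2,s3,s8} and {s0,s4}.
On input 0, block {s1,s5,s6,s7,s10} splits into {s1,s5,s6,s7} and {s10}.
Split {s1,s5,s6,s7} by δ(·,0) → {s1,s5,s7} and {s6}.
No further refinement is possible. Final partition (6 blocks): {s2,s3,s8} | {s9} | {s1,s5,s7} | {s0,s4} | {s10} | {s6}.
The equivalence class containing s0 is {s0,s4}, of size 2.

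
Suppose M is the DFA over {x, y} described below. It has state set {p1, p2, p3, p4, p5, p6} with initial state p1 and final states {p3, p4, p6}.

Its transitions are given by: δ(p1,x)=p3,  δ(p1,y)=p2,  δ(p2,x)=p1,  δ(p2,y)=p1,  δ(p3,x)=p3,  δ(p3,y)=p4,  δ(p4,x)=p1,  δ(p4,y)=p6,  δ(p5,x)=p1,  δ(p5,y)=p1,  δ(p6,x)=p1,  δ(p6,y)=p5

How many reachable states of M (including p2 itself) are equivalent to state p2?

Initial partition by acceptance: {p3,p4,p6} | {p1,p2,p5}.
Refine {p3,p4,p6} on symbol x: members go to different blocks, giving {p4,p6} and {p3}.
Refine {p4,p6} on symbol y: members go to different blocks, giving {p4} and {p6}.
On input x, block {p1,p2,p5} splits into {p2,p5} and {p1}.
No further refinement is possible. Final partition (5 blocks): {p4} | {p2,p5} | {p3} | {p6} | {p1}.
The equivalence class containing p2 is {p2,p5}, of size 2.

2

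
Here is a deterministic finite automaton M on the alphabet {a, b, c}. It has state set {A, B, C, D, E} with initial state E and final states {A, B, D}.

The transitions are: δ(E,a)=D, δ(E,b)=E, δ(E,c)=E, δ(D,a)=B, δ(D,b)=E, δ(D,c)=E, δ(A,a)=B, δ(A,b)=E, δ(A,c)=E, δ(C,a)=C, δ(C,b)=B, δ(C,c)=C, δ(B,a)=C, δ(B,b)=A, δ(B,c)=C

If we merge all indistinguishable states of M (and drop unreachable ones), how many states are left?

4

Start with accepting vs non-accepting: {A,B,D} | {C,E}.
On input a, block {A,B,D} splits into {A,D} and {B}.
Split {C,E} by δ(·,a) → {C} and {E}.
Stable partition: {A,D} | {C} | {B} | {E} — 4 equivalence classes.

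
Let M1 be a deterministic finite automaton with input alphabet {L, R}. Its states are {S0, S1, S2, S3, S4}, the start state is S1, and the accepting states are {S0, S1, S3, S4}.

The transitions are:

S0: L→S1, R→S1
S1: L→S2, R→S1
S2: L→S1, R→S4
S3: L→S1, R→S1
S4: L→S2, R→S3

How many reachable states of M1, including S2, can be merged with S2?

First remove the unreachable states {S0}; 4 states remain.
Start with accepting vs non-accepting: {S1,S3,S4} | {S2}.
On input L, block {S1,S3,S4} splits into {S1,S4} and {S3}.
Split {S1,S4} by δ(·,R) → {S1} and {S4}.
Stable partition: {S1} | {S2} | {S3} | {S4} — 4 equivalence classes.
State S2 belongs to the block {S2}, which has 1 states.

1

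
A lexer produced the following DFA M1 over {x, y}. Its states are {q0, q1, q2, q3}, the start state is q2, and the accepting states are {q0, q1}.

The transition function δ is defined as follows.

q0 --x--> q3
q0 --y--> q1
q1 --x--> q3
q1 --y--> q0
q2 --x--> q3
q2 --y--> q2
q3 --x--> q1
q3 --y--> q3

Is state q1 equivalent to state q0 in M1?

Start with accepting vs non-accepting: {q0,q1} | {q2,q3}.
Refine {q2,q3} on symbol x: members go to different blocks, giving {q2} and {q3}.
The partition is now stable with 3 blocks: {q0,q1} | {q2} | {q3}.
q1 and q0 lie in the same block of the stable partition, so they are equivalent — no string distinguishes them.

Yes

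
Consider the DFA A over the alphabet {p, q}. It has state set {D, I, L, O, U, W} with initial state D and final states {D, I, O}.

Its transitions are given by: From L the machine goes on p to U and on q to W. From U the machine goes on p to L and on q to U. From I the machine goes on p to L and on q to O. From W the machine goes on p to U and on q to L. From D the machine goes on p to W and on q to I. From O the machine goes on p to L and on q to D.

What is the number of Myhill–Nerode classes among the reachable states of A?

2

P0 = {D,I,O} | {L,U,W}.
Stable partition: {D,I,O} | {L,U,W} — 2 equivalence classes.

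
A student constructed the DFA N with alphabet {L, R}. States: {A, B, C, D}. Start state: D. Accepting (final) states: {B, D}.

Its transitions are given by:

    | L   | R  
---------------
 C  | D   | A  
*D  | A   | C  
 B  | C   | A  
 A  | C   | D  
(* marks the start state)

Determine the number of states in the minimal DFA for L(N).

3

States {B} cannot be reached from the start state, so discard them.
Start with accepting vs non-accepting: {D} | {A,C}.
On input L, block {A,C} splits into {A} and {C}.
The partition is now stable with 3 blocks: {D} | {A} | {C}.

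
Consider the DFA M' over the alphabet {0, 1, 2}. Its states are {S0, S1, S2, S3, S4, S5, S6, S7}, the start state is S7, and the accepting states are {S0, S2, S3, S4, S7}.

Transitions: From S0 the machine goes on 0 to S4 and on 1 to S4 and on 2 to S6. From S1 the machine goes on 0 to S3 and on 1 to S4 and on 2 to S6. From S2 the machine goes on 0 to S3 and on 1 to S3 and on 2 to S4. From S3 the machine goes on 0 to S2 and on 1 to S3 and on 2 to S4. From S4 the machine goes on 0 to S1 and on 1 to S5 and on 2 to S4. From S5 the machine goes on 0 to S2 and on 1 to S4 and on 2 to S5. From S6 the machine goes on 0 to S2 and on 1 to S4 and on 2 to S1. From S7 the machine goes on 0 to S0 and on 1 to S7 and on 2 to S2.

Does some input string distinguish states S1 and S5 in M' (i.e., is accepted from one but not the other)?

No

Initial partition by acceptance: {S0,S2,S3,S4,S7} | {S1,S5,S6}.
On input 0, block {S0,S2,S3,S4,S7} splits into {S0,S2,S3,S7} and {S4}.
Refine {S0,S2,S3,S7} on symbol 0: members go to different blocks, giving {S2,S3,S7} and {S0}.
Refine {S2,S3,S7} on symbol 0: members go to different blocks, giving {S2,S3} and {S7}.
The partition is now stable with 5 blocks: {S2,S3} | {S1,S5,S6} | {S4} | {S0} | {S7}.
S1 and S5 lie in the same block of the stable partition, so they are equivalent — no string distinguishes them.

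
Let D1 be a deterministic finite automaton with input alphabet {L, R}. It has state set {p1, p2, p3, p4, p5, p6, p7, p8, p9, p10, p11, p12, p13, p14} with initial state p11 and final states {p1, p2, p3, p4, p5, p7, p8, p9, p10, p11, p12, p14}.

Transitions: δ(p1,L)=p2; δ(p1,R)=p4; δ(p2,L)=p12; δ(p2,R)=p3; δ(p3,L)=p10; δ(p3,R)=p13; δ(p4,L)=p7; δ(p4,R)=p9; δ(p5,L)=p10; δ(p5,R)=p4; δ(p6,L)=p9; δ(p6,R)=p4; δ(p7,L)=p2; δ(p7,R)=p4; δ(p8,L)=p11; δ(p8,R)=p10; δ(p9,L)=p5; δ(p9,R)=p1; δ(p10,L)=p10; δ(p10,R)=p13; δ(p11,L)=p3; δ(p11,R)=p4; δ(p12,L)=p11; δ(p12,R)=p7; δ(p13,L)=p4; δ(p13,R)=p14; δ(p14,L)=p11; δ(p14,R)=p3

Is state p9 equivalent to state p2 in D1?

States {p6,p8} cannot be reached from the start state, so discard them.
Start with accepting vs non-accepting: {p1,p2,p3,p4,p5,p7,p9,p10,p11,p12,p14} | {p13}.
Refine {p1,p2,p3,p4,p5,p7,p9,p10,p11,p12,p14} on symbol R: members go to different blocks, giving {p1,p2,p4,p5,p7,p9,p11,p12,p14} and {p3,p10}.
Split {p1,p2,p4,p5,p7,p9,p11,p12,p14} by δ(·,L) → {p1,p2,p4,p7,p9,p12,p14} and {p5,p11}.
On input L, block {p1,p2,p4,p7,p9,p12,p14} splits into {p1,p2,p4,p7} and {p9,p12,p14}.
On input L, block {p1,p2,p4,p7} splits into {p1,p4,p7} and {p2}.
On input L, block {p1,p4,p7} splits into {p1,p7} and {p4}.
On input R, block {p9,p12,p14} splits into {p9,p12} and {p14}.
No further refinement is possible. Final partition (8 blocks): {p1,p7} | {p13} | {p3,p10} | {p5,p11} | {p9,p12} | {p2} | {p4} | {p14}.
p9 and p2 end up in different blocks, so they are distinguishable. For instance, the string 'RR' is accepted from only p9.

No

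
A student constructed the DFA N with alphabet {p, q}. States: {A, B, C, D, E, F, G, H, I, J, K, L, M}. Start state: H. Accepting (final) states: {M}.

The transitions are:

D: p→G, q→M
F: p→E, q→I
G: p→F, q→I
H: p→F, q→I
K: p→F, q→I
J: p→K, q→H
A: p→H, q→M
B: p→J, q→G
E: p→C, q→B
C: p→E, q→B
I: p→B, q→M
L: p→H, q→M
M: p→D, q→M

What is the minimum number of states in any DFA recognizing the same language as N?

8

First remove the unreachable states {A,L}; 11 states remain.
P0 = {M} | {B,C,D,E,F,G,H,I,J,K}.
Split {B,C,D,E,F,G,H,I,J,K} by δ(·,q) → {B,C,E,F,G,H,J,K} and {D,I}.
On input q, block {B,C,E,F,G,H,J,K} splits into {B,C,E,J} and {F,G,H,K}.
On input p, block {B,C,E,J} splits into {B,C,E} and {J}.
Split {B,C,E} by δ(·,p) → {C,E} and {B}.
Refine {D,I} on symbol p: members go to different blocks, giving {D} and {I}.
On input p, block {F,G,H,K} splits into {G,H,K} and {F}.
Stable partition: {M} | {C,E} | {D} | {G,H,K} | {J} | {B} | {I} | {F} — 8 equivalence classes.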